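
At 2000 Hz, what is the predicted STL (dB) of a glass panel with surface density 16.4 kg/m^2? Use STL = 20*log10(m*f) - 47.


Mass law: STL = 20 * log10(m * f) - 47
  m * f = 16.4 * 2000 = 32800
  log10(32800) = 4.51587
  STL = 20 * 4.51587 - 47 = 90.3174 - 47 = 43.3 dB

43.3 dB


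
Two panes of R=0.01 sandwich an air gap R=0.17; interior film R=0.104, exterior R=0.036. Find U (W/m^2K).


Total thermal resistance (series):
  R_total = R_in + R_glass + R_air + R_glass + R_out
  R_total = 0.104 + 0.01 + 0.17 + 0.01 + 0.036 = 0.33 m^2K/W
U-value = 1 / R_total = 1 / 0.33 = 3.03 W/m^2K

3.03 W/m^2K


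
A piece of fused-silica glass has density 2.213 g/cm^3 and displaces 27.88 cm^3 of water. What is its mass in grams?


Rearrange rho = m / V:
  m = rho * V
  m = 2.213 * 27.88 = 61.698 g

61.698 g


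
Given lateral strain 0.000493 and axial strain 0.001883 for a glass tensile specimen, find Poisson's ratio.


Poisson's ratio: nu = lateral strain / axial strain
  nu = 0.000493 / 0.001883 = 0.2618

0.2618


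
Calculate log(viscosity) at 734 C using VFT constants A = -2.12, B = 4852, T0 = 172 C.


VFT equation: log(eta) = A + B / (T - T0)
  T - T0 = 734 - 172 = 562
  B / (T - T0) = 4852 / 562 = 8.633
  log(eta) = -2.12 + 8.633 = 6.513

6.513


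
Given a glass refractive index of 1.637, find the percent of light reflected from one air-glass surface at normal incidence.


Fresnel reflectance at normal incidence:
  R = ((n - 1)/(n + 1))^2
  (n - 1)/(n + 1) = (1.637 - 1)/(1.637 + 1) = 0.241562
  R = 0.241562^2 = 0.0583522
  R(%) = 0.0583522 * 100 = 5.835%

5.835%


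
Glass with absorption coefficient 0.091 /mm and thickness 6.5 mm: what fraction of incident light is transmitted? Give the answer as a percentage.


Beer-Lambert law: T = exp(-alpha * thickness)
  exponent = -0.091 * 6.5 = -0.5915
  T = exp(-0.5915) = 0.5535
  Percentage = 0.5535 * 100 = 55.35%

55.35%


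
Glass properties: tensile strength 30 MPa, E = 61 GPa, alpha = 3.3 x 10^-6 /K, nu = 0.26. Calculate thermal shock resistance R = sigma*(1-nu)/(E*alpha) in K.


Thermal shock resistance: R = sigma * (1 - nu) / (E * alpha)
  Numerator = 30 * (1 - 0.26) = 22.2
  Denominator = 61 * 1000 * (3.3 x 10^-6) = 0.2013
  R = 22.2 / 0.2013 = 110.3 K

110.3 K


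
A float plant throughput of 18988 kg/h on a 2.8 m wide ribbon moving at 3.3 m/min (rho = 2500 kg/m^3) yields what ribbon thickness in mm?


Ribbon cross-section from mass balance:
  Volume rate = throughput / density = 18988 / 2500 = 7.5952 m^3/h
  thickness = volume rate / (speed * 60 * width), i.e.
  thickness = throughput / (60 * speed * width * density) * 1000
  thickness = 18988 / (60 * 3.3 * 2.8 * 2500) * 1000 = 13.7 mm

13.7 mm


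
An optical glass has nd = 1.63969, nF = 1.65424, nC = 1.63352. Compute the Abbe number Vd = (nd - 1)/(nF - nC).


Abbe number formula: Vd = (nd - 1) / (nF - nC)
  nd - 1 = 1.63969 - 1 = 0.63969
  nF - nC = 1.65424 - 1.63352 = 0.02072
  Vd = 0.63969 / 0.02072 = 30.87

30.87


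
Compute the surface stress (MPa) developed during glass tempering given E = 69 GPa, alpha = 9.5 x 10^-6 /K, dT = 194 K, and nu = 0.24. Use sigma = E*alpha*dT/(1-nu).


Tempering stress: sigma = E * alpha * dT / (1 - nu)
  E (MPa) = 69 * 1000 = 69000
  Numerator = 69000 * (9.5 x 10^-6) * 194 = 127.167
  Denominator = 1 - 0.24 = 0.76
  sigma = 127.167 / 0.76 = 167.3 MPa

167.3 MPa


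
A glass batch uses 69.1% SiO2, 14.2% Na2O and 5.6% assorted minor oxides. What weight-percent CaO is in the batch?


Pieces sum to 100%:
  CaO = 100 - (SiO2 + Na2O + others)
  CaO = 100 - (69.1 + 14.2 + 5.6) = 11.1%

11.1%


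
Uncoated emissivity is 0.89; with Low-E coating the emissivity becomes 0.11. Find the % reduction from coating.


Percentage reduction = (1 - coated/uncoated) * 100
  Ratio = 0.11 / 0.89 = 0.1236
  Reduction = (1 - 0.1236) * 100 = 87.6%

87.6%


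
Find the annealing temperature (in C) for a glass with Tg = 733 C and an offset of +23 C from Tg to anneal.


The annealing temperature is Tg plus the offset:
  T_anneal = 733 + 23 = 756 C

756 C


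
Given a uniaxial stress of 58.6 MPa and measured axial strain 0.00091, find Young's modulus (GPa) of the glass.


Young's modulus: E = stress / strain
  E = 58.6 MPa / 0.00091 = 64395.6 MPa
Convert to GPa: 64395.6 / 1000 = 64.4 GPa

64.4 GPa


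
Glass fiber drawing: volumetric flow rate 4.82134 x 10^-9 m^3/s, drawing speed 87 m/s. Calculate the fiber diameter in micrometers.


Cross-sectional area from continuity:
  A = Q / v = 4.82134 x 10^-9 / 87 = 5.54177 x 10^-11 m^2
Diameter from circular cross-section:
  d = sqrt(4A / pi) * 10^6 (m -> um)
  d = sqrt(4 * 5.54177 x 10^-11 / pi) * 10^6 = 8.4 um

8.4 um


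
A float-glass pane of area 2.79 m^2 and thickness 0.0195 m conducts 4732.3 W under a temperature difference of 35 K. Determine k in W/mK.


Fourier's law rearranged: k = Q * t / (A * dT)
  Numerator = 4732.3 * 0.0195 = 92.27985
  Denominator = 2.79 * 35 = 97.65
  k = 92.27985 / 97.65 = 0.945 W/mK

0.945 W/mK


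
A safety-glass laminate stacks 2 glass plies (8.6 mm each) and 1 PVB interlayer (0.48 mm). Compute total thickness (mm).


Total thickness = glass contribution + PVB contribution
  Glass: 2 * 8.6 = 17.2 mm
  PVB: 1 * 0.48 = 0.48 mm
  Total = 17.2 + 0.48 = 17.68 mm

17.68 mm


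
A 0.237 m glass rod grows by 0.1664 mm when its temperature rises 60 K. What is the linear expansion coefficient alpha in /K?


Rearrange dL = alpha * L0 * dT for alpha:
  alpha = dL / (L0 * dT)
  alpha = (0.1664 / 1000) / (0.237 * 60) = 0.000011702 /K = 1.1702 x 10^-5 /K

1.1702 x 10^-5 /K


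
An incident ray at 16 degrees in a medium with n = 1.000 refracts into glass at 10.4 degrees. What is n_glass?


Apply Snell's law: n1 * sin(theta1) = n2 * sin(theta2)
  n2 = n1 * sin(theta1) / sin(theta2)
  sin(16) = 0.275637
  sin(10.4) = 0.180519
  n2 = 1.000 * 0.275637 / 0.180519 = 1.5269

1.5269


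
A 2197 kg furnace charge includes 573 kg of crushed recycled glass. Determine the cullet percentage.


Cullet ratio = (cullet mass / total batch mass) * 100
  Ratio = 573 / 2197 * 100 = 26.08%

26.08%


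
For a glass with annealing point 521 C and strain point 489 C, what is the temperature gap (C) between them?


Gap = T_anneal - T_strain:
  gap = 521 - 489 = 32 C

32 C


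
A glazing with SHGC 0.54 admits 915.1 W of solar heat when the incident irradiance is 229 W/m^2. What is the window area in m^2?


Rearrange Q = Area * SHGC * Irradiance:
  Area = Q / (SHGC * Irradiance)
  Area = 915.1 / (0.54 * 229) = 7.4 m^2

7.4 m^2


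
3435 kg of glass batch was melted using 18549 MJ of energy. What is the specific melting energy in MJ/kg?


Rearrange E = m * s for s:
  s = E / m
  s = 18549 / 3435 = 5.4 MJ/kg

5.4 MJ/kg


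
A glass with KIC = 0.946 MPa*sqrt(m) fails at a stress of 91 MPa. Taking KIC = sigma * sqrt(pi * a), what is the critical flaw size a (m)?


Rearrange KIC = sigma * sqrt(pi * a):
  sqrt(pi * a) = KIC / sigma
  sqrt(pi * a) = 0.946 / 91 = 0.010396
  a = (KIC / sigma)^2 / pi
  a = 0.010396^2 / pi = 0.0000344 m

0.0000344 m


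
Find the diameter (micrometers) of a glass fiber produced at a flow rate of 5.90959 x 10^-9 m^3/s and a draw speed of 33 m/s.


Cross-sectional area from continuity:
  A = Q / v = 5.90959 x 10^-9 / 33 = 1.790785 x 10^-10 m^2
Diameter from circular cross-section:
  d = sqrt(4A / pi) * 10^6 (m -> um)
  d = sqrt(4 * 1.790785 x 10^-10 / pi) * 10^6 = 15.1 um

15.1 um


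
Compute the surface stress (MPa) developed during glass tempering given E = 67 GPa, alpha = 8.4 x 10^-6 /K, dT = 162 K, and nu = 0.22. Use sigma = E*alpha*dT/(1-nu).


Tempering stress: sigma = E * alpha * dT / (1 - nu)
  E (MPa) = 67 * 1000 = 67000
  Numerator = 67000 * (8.4 x 10^-6) * 162 = 91.1736
  Denominator = 1 - 0.22 = 0.78
  sigma = 91.1736 / 0.78 = 116.9 MPa

116.9 MPa


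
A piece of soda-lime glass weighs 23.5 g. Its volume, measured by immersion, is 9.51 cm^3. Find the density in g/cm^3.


Use the definition of density:
  rho = mass / volume
  rho = 23.5 / 9.51 = 2.471 g/cm^3

2.471 g/cm^3


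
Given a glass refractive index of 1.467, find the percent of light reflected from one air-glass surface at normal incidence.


Fresnel reflectance at normal incidence:
  R = ((n - 1)/(n + 1))^2
  (n - 1)/(n + 1) = (1.467 - 1)/(1.467 + 1) = 0.189299
  R = 0.189299^2 = 0.0358341
  R(%) = 0.0358341 * 100 = 3.583%

3.583%


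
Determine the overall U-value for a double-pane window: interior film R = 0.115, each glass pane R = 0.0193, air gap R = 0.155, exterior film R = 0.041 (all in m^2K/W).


Total thermal resistance (series):
  R_total = R_in + R_glass + R_air + R_glass + R_out
  R_total = 0.115 + 0.0193 + 0.155 + 0.0193 + 0.041 = 0.3496 m^2K/W
U-value = 1 / R_total = 1 / 0.3496 = 2.86 W/m^2K

2.86 W/m^2K


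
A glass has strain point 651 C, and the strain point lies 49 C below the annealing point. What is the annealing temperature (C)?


T_anneal = T_strain + gap:
  T_anneal = 651 + 49 = 700 C

700 C


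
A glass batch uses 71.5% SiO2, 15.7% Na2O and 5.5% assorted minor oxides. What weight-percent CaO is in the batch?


Pieces sum to 100%:
  CaO = 100 - (SiO2 + Na2O + others)
  CaO = 100 - (71.5 + 15.7 + 5.5) = 7.3%

7.3%


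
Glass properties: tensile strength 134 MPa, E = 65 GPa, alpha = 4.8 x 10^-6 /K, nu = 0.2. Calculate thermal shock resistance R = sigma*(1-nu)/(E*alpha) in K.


Thermal shock resistance: R = sigma * (1 - nu) / (E * alpha)
  Numerator = 134 * (1 - 0.2) = 107.2
  Denominator = 65 * 1000 * (4.8 x 10^-6) = 0.312
  R = 107.2 / 0.312 = 343.6 K

343.6 K


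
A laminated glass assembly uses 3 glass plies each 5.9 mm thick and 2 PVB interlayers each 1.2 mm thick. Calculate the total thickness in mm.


Total thickness = glass contribution + PVB contribution
  Glass: 3 * 5.9 = 17.7 mm
  PVB: 2 * 1.2 = 2.4 mm
  Total = 17.7 + 2.4 = 20.1 mm

20.1 mm


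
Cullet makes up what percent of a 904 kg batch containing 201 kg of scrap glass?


Cullet ratio = (cullet mass / total batch mass) * 100
  Ratio = 201 / 904 * 100 = 22.23%

22.23%


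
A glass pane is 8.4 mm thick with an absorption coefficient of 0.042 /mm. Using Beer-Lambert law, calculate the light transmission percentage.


Beer-Lambert law: T = exp(-alpha * thickness)
  exponent = -0.042 * 8.4 = -0.3528
  T = exp(-0.3528) = 0.7027
  Percentage = 0.7027 * 100 = 70.27%

70.27%


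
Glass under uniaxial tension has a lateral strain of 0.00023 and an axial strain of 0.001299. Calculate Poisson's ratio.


Poisson's ratio: nu = lateral strain / axial strain
  nu = 0.00023 / 0.001299 = 0.1771

0.1771


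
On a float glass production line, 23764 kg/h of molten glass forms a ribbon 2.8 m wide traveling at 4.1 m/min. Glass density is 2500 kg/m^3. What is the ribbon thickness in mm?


Ribbon cross-section from mass balance:
  Volume rate = throughput / density = 23764 / 2500 = 9.5056 m^3/h
  thickness = volume rate / (speed * 60 * width), i.e.
  thickness = throughput / (60 * speed * width * density) * 1000
  thickness = 23764 / (60 * 4.1 * 2.8 * 2500) * 1000 = 13.8 mm

13.8 mm


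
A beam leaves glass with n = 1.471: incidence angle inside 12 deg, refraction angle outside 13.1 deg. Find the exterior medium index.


Apply Snell's law: n1 * sin(theta1) = n2 * sin(theta2)
  n2 = n1 * sin(theta1) / sin(theta2)
  sin(12) = 0.207912
  sin(13.1) = 0.226651
  n2 = 1.471 * 0.207912 / 0.226651 = 1.3494

1.3494


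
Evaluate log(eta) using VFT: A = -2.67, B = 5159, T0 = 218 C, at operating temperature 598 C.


VFT equation: log(eta) = A + B / (T - T0)
  T - T0 = 598 - 218 = 380
  B / (T - T0) = 5159 / 380 = 13.576
  log(eta) = -2.67 + 13.576 = 10.906

10.906


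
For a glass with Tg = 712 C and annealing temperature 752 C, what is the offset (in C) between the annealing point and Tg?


Offset = T_anneal - Tg:
  offset = 752 - 712 = 40 C

40 C


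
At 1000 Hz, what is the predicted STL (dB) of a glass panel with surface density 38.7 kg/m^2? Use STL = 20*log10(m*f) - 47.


Mass law: STL = 20 * log10(m * f) - 47
  m * f = 38.7 * 1000 = 38700
  log10(38700) = 4.58771
  STL = 20 * 4.58771 - 47 = 91.7542 - 47 = 44.8 dB

44.8 dB


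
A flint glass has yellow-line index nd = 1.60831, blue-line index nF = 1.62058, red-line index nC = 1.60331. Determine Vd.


Abbe number formula: Vd = (nd - 1) / (nF - nC)
  nd - 1 = 1.60831 - 1 = 0.60831
  nF - nC = 1.62058 - 1.60331 = 0.01727
  Vd = 0.60831 / 0.01727 = 35.22

35.22


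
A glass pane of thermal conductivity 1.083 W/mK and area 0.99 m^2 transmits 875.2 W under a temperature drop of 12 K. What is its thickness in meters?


Fourier's law: t = k * A * dT / Q
  t = 1.083 * 0.99 * 12 / 875.2
  t = 12.86604 / 875.2 = 0.0147 m

0.0147 m


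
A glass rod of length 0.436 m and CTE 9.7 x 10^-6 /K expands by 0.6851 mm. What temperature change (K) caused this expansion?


Rearrange dL = alpha * L0 * dT for dT:
  dT = dL / (alpha * L0)
  dL (m) = 0.6851 / 1000 = 0.0006851
  dT = 0.0006851 / ((9.7 x 10^-6) * 0.436) = 162.0 K

162.0 K


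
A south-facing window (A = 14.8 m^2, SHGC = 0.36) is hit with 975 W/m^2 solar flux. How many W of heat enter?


Solar heat gain: Q = Area * SHGC * Irradiance
  Q = 14.8 * 0.36 * 975 = 5194.8 W

5194.8 W


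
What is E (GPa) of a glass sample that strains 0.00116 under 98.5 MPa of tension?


Young's modulus: E = stress / strain
  E = 98.5 MPa / 0.00116 = 84913.79 MPa
Convert to GPa: 84913.79 / 1000 = 84.91 GPa

84.91 GPa


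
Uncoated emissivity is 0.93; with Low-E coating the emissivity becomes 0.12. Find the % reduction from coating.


Percentage reduction = (1 - coated/uncoated) * 100
  Ratio = 0.12 / 0.93 = 0.129
  Reduction = (1 - 0.129) * 100 = 87.1%

87.1%


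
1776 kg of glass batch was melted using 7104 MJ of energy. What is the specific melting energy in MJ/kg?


Rearrange E = m * s for s:
  s = E / m
  s = 7104 / 1776 = 4.0 MJ/kg

4.0 MJ/kg


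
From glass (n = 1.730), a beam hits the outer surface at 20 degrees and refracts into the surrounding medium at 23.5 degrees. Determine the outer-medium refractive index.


Apply Snell's law: n1 * sin(theta1) = n2 * sin(theta2)
  n2 = n1 * sin(theta1) / sin(theta2)
  sin(20) = 0.34202
  sin(23.5) = 0.398749
  n2 = 1.730 * 0.34202 / 0.398749 = 1.4839

1.4839


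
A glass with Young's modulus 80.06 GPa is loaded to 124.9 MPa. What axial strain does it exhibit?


Rearrange E = sigma / epsilon:
  epsilon = sigma / E
  E (MPa) = 80.06 * 1000 = 80060
  epsilon = 124.9 / 80060 = 0.00156

0.00156


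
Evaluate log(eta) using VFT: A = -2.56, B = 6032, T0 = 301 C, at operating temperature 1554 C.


VFT equation: log(eta) = A + B / (T - T0)
  T - T0 = 1554 - 301 = 1253
  B / (T - T0) = 6032 / 1253 = 4.814
  log(eta) = -2.56 + 4.814 = 2.254

2.254


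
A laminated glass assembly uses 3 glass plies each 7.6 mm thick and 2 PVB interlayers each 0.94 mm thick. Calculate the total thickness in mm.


Total thickness = glass contribution + PVB contribution
  Glass: 3 * 7.6 = 22.8 mm
  PVB: 2 * 0.94 = 1.88 mm
  Total = 22.8 + 1.88 = 24.68 mm

24.68 mm


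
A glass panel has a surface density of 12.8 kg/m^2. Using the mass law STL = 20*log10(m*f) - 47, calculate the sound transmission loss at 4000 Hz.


Mass law: STL = 20 * log10(m * f) - 47
  m * f = 12.8 * 4000 = 51200
  log10(51200) = 4.70927
  STL = 20 * 4.70927 - 47 = 94.1854 - 47 = 47.2 dB

47.2 dB


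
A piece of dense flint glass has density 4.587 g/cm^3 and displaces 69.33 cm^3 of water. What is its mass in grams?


Rearrange rho = m / V:
  m = rho * V
  m = 4.587 * 69.33 = 318.017 g

318.017 g


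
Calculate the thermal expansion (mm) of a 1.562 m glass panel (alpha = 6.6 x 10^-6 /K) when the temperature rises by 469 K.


Thermal expansion formula: dL = alpha * L0 * dT
  dL = (6.6 x 10^-6) * 1.562 * 469 = 0.00483501 m
Convert to mm: 0.00483501 * 1000 = 4.835 mm

4.835 mm


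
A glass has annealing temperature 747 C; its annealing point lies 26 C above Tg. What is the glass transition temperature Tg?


Rearrange T_anneal = Tg + offset for Tg:
  Tg = T_anneal - offset = 747 - 26 = 721 C

721 C


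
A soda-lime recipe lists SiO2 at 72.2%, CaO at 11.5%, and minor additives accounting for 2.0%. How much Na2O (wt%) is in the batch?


Pieces sum to 100%:
  Na2O = 100 - (SiO2 + CaO + others)
  Na2O = 100 - (72.2 + 11.5 + 2.0) = 14.3%

14.3%


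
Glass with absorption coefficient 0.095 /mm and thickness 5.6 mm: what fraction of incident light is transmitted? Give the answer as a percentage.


Beer-Lambert law: T = exp(-alpha * thickness)
  exponent = -0.095 * 5.6 = -0.532
  T = exp(-0.532) = 0.5874
  Percentage = 0.5874 * 100 = 58.74%

58.74%


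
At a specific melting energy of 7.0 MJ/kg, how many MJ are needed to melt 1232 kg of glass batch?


Total energy = mass * specific energy
  E = 1232 * 7.0 = 8624 MJ

8624 MJ


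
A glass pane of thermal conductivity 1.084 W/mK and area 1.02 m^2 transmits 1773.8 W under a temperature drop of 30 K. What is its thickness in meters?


Fourier's law: t = k * A * dT / Q
  t = 1.084 * 1.02 * 30 / 1773.8
  t = 33.1704 / 1773.8 = 0.0187 m

0.0187 m


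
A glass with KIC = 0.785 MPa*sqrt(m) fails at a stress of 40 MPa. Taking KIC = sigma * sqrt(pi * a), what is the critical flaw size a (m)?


Rearrange KIC = sigma * sqrt(pi * a):
  sqrt(pi * a) = KIC / sigma
  sqrt(pi * a) = 0.785 / 40 = 0.019625
  a = (KIC / sigma)^2 / pi
  a = 0.019625^2 / pi = 0.0001226 m

0.0001226 m


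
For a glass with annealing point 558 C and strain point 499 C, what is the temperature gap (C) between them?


Gap = T_anneal - T_strain:
  gap = 558 - 499 = 59 C

59 C


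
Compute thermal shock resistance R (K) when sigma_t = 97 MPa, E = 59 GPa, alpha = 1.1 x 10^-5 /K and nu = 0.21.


Thermal shock resistance: R = sigma * (1 - nu) / (E * alpha)
  Numerator = 97 * (1 - 0.21) = 76.63
  Denominator = 59 * 1000 * (1.1 x 10^-5) = 0.649
  R = 76.63 / 0.649 = 118.1 K

118.1 K


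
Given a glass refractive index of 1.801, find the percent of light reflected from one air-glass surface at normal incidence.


Fresnel reflectance at normal incidence:
  R = ((n - 1)/(n + 1))^2
  (n - 1)/(n + 1) = (1.801 - 1)/(1.801 + 1) = 0.285969
  R = 0.285969^2 = 0.0817783
  R(%) = 0.0817783 * 100 = 8.178%

8.178%


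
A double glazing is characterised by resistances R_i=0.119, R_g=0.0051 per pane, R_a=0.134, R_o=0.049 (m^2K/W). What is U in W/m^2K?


Total thermal resistance (series):
  R_total = R_in + R_glass + R_air + R_glass + R_out
  R_total = 0.119 + 0.0051 + 0.134 + 0.0051 + 0.049 = 0.3122 m^2K/W
U-value = 1 / R_total = 1 / 0.3122 = 3.203 W/m^2K

3.203 W/m^2K


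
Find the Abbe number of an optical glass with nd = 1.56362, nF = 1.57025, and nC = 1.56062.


Abbe number formula: Vd = (nd - 1) / (nF - nC)
  nd - 1 = 1.56362 - 1 = 0.56362
  nF - nC = 1.57025 - 1.56062 = 0.00963
  Vd = 0.56362 / 0.00963 = 58.53

58.53


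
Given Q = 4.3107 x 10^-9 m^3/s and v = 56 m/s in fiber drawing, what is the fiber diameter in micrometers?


Cross-sectional area from continuity:
  A = Q / v = 4.3107 x 10^-9 / 56 = 7.697679 x 10^-11 m^2
Diameter from circular cross-section:
  d = sqrt(4A / pi) * 10^6 (m -> um)
  d = sqrt(4 * 7.697679 x 10^-11 / pi) * 10^6 = 9.9 um

9.9 um


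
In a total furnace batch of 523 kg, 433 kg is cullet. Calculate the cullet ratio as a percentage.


Cullet ratio = (cullet mass / total batch mass) * 100
  Ratio = 433 / 523 * 100 = 82.79%

82.79%


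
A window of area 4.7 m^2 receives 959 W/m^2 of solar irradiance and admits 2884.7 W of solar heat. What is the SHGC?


Rearrange Q = Area * SHGC * Irradiance:
  SHGC = Q / (Area * Irradiance)
  SHGC = 2884.7 / (4.7 * 959) = 0.64

0.64


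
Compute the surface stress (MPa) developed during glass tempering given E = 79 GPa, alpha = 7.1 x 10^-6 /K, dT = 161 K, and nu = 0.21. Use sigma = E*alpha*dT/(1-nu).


Tempering stress: sigma = E * alpha * dT / (1 - nu)
  E (MPa) = 79 * 1000 = 79000
  Numerator = 79000 * (7.1 x 10^-6) * 161 = 90.3049
  Denominator = 1 - 0.21 = 0.79
  sigma = 90.3049 / 0.79 = 114.3 MPa

114.3 MPa


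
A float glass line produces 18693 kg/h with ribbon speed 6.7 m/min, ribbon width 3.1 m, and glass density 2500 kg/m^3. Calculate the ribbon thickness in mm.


Ribbon cross-section from mass balance:
  Volume rate = throughput / density = 18693 / 2500 = 7.4772 m^3/h
  thickness = volume rate / (speed * 60 * width), i.e.
  thickness = throughput / (60 * speed * width * density) * 1000
  thickness = 18693 / (60 * 6.7 * 3.1 * 2500) * 1000 = 6.0 mm

6.0 mm


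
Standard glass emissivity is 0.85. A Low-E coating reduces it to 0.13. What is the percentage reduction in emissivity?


Percentage reduction = (1 - coated/uncoated) * 100
  Ratio = 0.13 / 0.85 = 0.1529
  Reduction = (1 - 0.1529) * 100 = 84.7%

84.7%


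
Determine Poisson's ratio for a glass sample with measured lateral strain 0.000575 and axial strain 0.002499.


Poisson's ratio: nu = lateral strain / axial strain
  nu = 0.000575 / 0.002499 = 0.2301

0.2301


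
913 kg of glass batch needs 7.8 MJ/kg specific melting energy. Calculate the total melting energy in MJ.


Total energy = mass * specific energy
  E = 913 * 7.8 = 7121.4 MJ

7121.4 MJ


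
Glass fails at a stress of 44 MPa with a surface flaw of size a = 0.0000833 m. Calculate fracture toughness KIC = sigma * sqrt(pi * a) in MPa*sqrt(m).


Fracture toughness: KIC = sigma * sqrt(pi * a)
  pi * a = pi * 0.0000833 = 0.000261695
  sqrt(pi * a) = 0.016177
  KIC = 44 * 0.016177 = 0.712 MPa*sqrt(m)

0.712 MPa*sqrt(m)


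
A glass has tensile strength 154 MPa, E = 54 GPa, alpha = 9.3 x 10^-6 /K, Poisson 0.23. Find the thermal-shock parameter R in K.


Thermal shock resistance: R = sigma * (1 - nu) / (E * alpha)
  Numerator = 154 * (1 - 0.23) = 118.58
  Denominator = 54 * 1000 * (9.3 x 10^-6) = 0.5022
  R = 118.58 / 0.5022 = 236.1 K

236.1 K


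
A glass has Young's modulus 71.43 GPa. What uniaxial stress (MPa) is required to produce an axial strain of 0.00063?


Rearrange E = sigma / epsilon:
  sigma = E * epsilon
  E (MPa) = 71.43 * 1000 = 71430
  sigma = 71430 * 0.00063 = 45.0 MPa

45.0 MPa


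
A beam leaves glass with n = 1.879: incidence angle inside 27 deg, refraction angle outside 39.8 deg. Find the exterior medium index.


Apply Snell's law: n1 * sin(theta1) = n2 * sin(theta2)
  n2 = n1 * sin(theta1) / sin(theta2)
  sin(27) = 0.45399
  sin(39.8) = 0.64011
  n2 = 1.879 * 0.45399 / 0.64011 = 1.3327

1.3327


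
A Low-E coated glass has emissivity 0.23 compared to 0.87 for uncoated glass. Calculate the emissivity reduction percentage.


Percentage reduction = (1 - coated/uncoated) * 100
  Ratio = 0.23 / 0.87 = 0.2644
  Reduction = (1 - 0.2644) * 100 = 73.6%

73.6%


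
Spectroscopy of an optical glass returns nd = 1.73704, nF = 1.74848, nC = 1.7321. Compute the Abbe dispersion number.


Abbe number formula: Vd = (nd - 1) / (nF - nC)
  nd - 1 = 1.73704 - 1 = 0.73704
  nF - nC = 1.74848 - 1.7321 = 0.01638
  Vd = 0.73704 / 0.01638 = 45.0

45.0


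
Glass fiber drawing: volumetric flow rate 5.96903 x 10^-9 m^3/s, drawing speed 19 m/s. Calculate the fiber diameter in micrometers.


Cross-sectional area from continuity:
  A = Q / v = 5.96903 x 10^-9 / 19 = 3.141595 x 10^-10 m^2
Diameter from circular cross-section:
  d = sqrt(4A / pi) * 10^6 (m -> um)
  d = sqrt(4 * 3.141595 x 10^-10 / pi) * 10^6 = 20.0 um

20.0 um


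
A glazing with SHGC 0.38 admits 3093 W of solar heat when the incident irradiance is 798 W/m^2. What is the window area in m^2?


Rearrange Q = Area * SHGC * Irradiance:
  Area = Q / (SHGC * Irradiance)
  Area = 3093 / (0.38 * 798) = 10.2 m^2

10.2 m^2


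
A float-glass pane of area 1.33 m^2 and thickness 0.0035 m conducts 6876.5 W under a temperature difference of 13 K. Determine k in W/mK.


Fourier's law rearranged: k = Q * t / (A * dT)
  Numerator = 6876.5 * 0.0035 = 24.06775
  Denominator = 1.33 * 13 = 17.29
  k = 24.06775 / 17.29 = 1.392 W/mK

1.392 W/mK


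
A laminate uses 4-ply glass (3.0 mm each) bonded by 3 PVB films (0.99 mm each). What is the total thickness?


Total thickness = glass contribution + PVB contribution
  Glass: 4 * 3.0 = 12.0 mm
  PVB: 3 * 0.99 = 2.97 mm
  Total = 12.0 + 2.97 = 14.97 mm

14.97 mm


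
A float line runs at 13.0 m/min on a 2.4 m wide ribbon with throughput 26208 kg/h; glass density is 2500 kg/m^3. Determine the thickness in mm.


Ribbon cross-section from mass balance:
  Volume rate = throughput / density = 26208 / 2500 = 10.4832 m^3/h
  thickness = volume rate / (speed * 60 * width), i.e.
  thickness = throughput / (60 * speed * width * density) * 1000
  thickness = 26208 / (60 * 13.0 * 2.4 * 2500) * 1000 = 5.6 mm

5.6 mm


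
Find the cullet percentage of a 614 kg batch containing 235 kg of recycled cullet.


Cullet ratio = (cullet mass / total batch mass) * 100
  Ratio = 235 / 614 * 100 = 38.27%

38.27%


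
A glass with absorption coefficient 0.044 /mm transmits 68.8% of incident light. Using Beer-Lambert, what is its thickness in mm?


Rearrange T = exp(-alpha * thickness):
  thickness = -ln(T) / alpha
  T = 68.8/100 = 0.688
  ln(T) = -0.37397
  -ln(T) = 0.37397
  thickness = 0.37397 / 0.044 = 8.5 mm

8.5 mm


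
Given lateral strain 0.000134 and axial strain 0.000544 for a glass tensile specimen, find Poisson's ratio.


Poisson's ratio: nu = lateral strain / axial strain
  nu = 0.000134 / 0.000544 = 0.2463

0.2463


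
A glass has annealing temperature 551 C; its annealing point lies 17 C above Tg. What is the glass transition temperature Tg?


Rearrange T_anneal = Tg + offset for Tg:
  Tg = T_anneal - offset = 551 - 17 = 534 C

534 C


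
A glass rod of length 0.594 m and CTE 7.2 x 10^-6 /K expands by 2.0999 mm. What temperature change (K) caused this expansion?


Rearrange dL = alpha * L0 * dT for dT:
  dT = dL / (alpha * L0)
  dL (m) = 2.0999 / 1000 = 0.0020999
  dT = 0.0020999 / ((7.2 x 10^-6) * 0.594) = 491.0 K

491.0 K


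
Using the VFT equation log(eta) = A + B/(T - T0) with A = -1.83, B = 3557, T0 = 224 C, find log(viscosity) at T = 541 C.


VFT equation: log(eta) = A + B / (T - T0)
  T - T0 = 541 - 224 = 317
  B / (T - T0) = 3557 / 317 = 11.221
  log(eta) = -1.83 + 11.221 = 9.391

9.391


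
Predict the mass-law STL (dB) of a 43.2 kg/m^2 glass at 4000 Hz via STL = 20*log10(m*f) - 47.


Mass law: STL = 20 * log10(m * f) - 47
  m * f = 43.2 * 4000 = 172800
  log10(172800) = 5.23754
  STL = 20 * 5.23754 - 47 = 104.7508 - 47 = 57.8 dB

57.8 dB


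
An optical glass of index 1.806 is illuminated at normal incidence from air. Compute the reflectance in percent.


Fresnel reflectance at normal incidence:
  R = ((n - 1)/(n + 1))^2
  (n - 1)/(n + 1) = (1.806 - 1)/(1.806 + 1) = 0.287242
  R = 0.287242^2 = 0.082508
  R(%) = 0.082508 * 100 = 8.251%

8.251%


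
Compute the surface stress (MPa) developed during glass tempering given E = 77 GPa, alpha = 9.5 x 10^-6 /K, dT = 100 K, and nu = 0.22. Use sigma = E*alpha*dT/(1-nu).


Tempering stress: sigma = E * alpha * dT / (1 - nu)
  E (MPa) = 77 * 1000 = 77000
  Numerator = 77000 * (9.5 x 10^-6) * 100 = 73.15
  Denominator = 1 - 0.22 = 0.78
  sigma = 73.15 / 0.78 = 93.8 MPa

93.8 MPa


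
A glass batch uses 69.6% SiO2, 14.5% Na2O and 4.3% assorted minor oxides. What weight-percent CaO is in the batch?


Pieces sum to 100%:
  CaO = 100 - (SiO2 + Na2O + others)
  CaO = 100 - (69.6 + 14.5 + 4.3) = 11.6%

11.6%


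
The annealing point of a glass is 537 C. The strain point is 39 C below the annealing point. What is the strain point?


Strain point = annealing point - difference:
  T_strain = 537 - 39 = 498 C

498 C


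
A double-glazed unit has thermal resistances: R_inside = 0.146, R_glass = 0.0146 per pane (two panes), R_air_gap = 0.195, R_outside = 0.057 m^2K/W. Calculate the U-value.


Total thermal resistance (series):
  R_total = R_in + R_glass + R_air + R_glass + R_out
  R_total = 0.146 + 0.0146 + 0.195 + 0.0146 + 0.057 = 0.4272 m^2K/W
U-value = 1 / R_total = 1 / 0.4272 = 2.341 W/m^2K

2.341 W/m^2K


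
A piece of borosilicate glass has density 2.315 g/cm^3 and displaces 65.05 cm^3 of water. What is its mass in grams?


Rearrange rho = m / V:
  m = rho * V
  m = 2.315 * 65.05 = 150.591 g

150.591 g


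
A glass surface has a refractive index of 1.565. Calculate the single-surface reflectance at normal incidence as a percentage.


Fresnel reflectance at normal incidence:
  R = ((n - 1)/(n + 1))^2
  (n - 1)/(n + 1) = (1.565 - 1)/(1.565 + 1) = 0.220273
  R = 0.220273^2 = 0.0485202
  R(%) = 0.0485202 * 100 = 4.852%

4.852%


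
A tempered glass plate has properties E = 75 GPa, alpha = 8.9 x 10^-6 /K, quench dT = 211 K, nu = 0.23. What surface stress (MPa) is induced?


Tempering stress: sigma = E * alpha * dT / (1 - nu)
  E (MPa) = 75 * 1000 = 75000
  Numerator = 75000 * (8.9 x 10^-6) * 211 = 140.8425
  Denominator = 1 - 0.23 = 0.77
  sigma = 140.8425 / 0.77 = 182.9 MPa

182.9 MPa


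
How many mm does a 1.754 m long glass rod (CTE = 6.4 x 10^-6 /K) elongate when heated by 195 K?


Thermal expansion formula: dL = alpha * L0 * dT
  dL = (6.4 x 10^-6) * 1.754 * 195 = 0.00218899 m
Convert to mm: 0.00218899 * 1000 = 2.189 mm

2.189 mm


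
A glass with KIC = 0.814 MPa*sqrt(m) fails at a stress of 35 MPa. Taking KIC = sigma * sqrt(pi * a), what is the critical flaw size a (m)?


Rearrange KIC = sigma * sqrt(pi * a):
  sqrt(pi * a) = KIC / sigma
  sqrt(pi * a) = 0.814 / 35 = 0.023257
  a = (KIC / sigma)^2 / pi
  a = 0.023257^2 / pi = 0.0001722 m

0.0001722 m


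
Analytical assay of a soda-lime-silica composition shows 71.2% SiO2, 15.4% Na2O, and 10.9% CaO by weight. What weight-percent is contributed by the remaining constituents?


Sum the three major oxides:
  SiO2 + Na2O + CaO = 71.2 + 15.4 + 10.9 = 97.5%
Subtract from 100%:
  Others = 100 - 97.5 = 2.5%

2.5%


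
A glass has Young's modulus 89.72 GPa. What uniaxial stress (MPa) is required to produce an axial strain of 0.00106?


Rearrange E = sigma / epsilon:
  sigma = E * epsilon
  E (MPa) = 89.72 * 1000 = 89720
  sigma = 89720 * 0.00106 = 95.1 MPa

95.1 MPa


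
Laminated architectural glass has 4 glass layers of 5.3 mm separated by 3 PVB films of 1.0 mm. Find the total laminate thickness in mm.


Total thickness = glass contribution + PVB contribution
  Glass: 4 * 5.3 = 21.2 mm
  PVB: 3 * 1.0 = 3.0 mm
  Total = 21.2 + 3.0 = 24.2 mm

24.2 mm


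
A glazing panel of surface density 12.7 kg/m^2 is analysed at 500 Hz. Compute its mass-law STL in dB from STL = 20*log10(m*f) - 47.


Mass law: STL = 20 * log10(m * f) - 47
  m * f = 12.7 * 500 = 6350
  log10(6350) = 3.80277
  STL = 20 * 3.80277 - 47 = 76.0554 - 47 = 29.1 dB

29.1 dB


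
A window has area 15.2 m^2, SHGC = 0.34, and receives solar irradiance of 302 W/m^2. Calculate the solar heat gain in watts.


Solar heat gain: Q = Area * SHGC * Irradiance
  Q = 15.2 * 0.34 * 302 = 1560.7 W

1560.7 W


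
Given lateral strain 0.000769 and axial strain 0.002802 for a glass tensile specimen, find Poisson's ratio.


Poisson's ratio: nu = lateral strain / axial strain
  nu = 0.000769 / 0.002802 = 0.2744

0.2744


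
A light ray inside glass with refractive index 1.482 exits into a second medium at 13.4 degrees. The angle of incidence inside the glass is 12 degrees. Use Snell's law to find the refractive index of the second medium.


Apply Snell's law: n1 * sin(theta1) = n2 * sin(theta2)
  n2 = n1 * sin(theta1) / sin(theta2)
  sin(12) = 0.207912
  sin(13.4) = 0.231748
  n2 = 1.482 * 0.207912 / 0.231748 = 1.3296

1.3296


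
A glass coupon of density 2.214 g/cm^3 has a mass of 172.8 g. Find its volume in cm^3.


Rearrange rho = m / V:
  V = m / rho
  V = 172.8 / 2.214 = 78.049 cm^3

78.049 cm^3


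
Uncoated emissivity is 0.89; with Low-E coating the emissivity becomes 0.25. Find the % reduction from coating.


Percentage reduction = (1 - coated/uncoated) * 100
  Ratio = 0.25 / 0.89 = 0.2809
  Reduction = (1 - 0.2809) * 100 = 71.9%

71.9%


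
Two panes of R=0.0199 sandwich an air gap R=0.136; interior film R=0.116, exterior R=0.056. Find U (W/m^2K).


Total thermal resistance (series):
  R_total = R_in + R_glass + R_air + R_glass + R_out
  R_total = 0.116 + 0.0199 + 0.136 + 0.0199 + 0.056 = 0.3478 m^2K/W
U-value = 1 / R_total = 1 / 0.3478 = 2.875 W/m^2K

2.875 W/m^2K


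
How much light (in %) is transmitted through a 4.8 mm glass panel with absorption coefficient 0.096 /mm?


Beer-Lambert law: T = exp(-alpha * thickness)
  exponent = -0.096 * 4.8 = -0.4608
  T = exp(-0.4608) = 0.6308
  Percentage = 0.6308 * 100 = 63.08%

63.08%


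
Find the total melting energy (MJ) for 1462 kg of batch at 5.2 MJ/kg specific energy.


Total energy = mass * specific energy
  E = 1462 * 5.2 = 7602.4 MJ

7602.4 MJ


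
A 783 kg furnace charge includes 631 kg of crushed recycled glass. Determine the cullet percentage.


Cullet ratio = (cullet mass / total batch mass) * 100
  Ratio = 631 / 783 * 100 = 80.59%

80.59%


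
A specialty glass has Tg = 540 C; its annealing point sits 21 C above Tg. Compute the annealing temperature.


The annealing temperature is Tg plus the offset:
  T_anneal = 540 + 21 = 561 C

561 C


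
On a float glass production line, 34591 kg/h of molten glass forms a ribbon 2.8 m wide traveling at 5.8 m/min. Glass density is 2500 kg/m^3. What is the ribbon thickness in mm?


Ribbon cross-section from mass balance:
  Volume rate = throughput / density = 34591 / 2500 = 13.8364 m^3/h
  thickness = volume rate / (speed * 60 * width), i.e.
  thickness = throughput / (60 * speed * width * density) * 1000
  thickness = 34591 / (60 * 5.8 * 2.8 * 2500) * 1000 = 14.2 mm

14.2 mm


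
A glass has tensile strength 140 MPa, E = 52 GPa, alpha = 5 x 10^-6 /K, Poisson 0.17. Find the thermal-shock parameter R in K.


Thermal shock resistance: R = sigma * (1 - nu) / (E * alpha)
  Numerator = 140 * (1 - 0.17) = 116.2
  Denominator = 52 * 1000 * (5 x 10^-6) = 0.26
  R = 116.2 / 0.26 = 446.9 K

446.9 K


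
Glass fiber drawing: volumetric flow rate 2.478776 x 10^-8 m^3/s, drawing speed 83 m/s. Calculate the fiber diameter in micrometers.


Cross-sectional area from continuity:
  A = Q / v = 2.478776 x 10^-8 / 83 = 2.986477 x 10^-10 m^2
Diameter from circular cross-section:
  d = sqrt(4A / pi) * 10^6 (m -> um)
  d = sqrt(4 * 2.986477 x 10^-10 / pi) * 10^6 = 19.5 um

19.5 um


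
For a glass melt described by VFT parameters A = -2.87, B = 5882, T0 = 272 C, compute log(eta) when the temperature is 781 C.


VFT equation: log(eta) = A + B / (T - T0)
  T - T0 = 781 - 272 = 509
  B / (T - T0) = 5882 / 509 = 11.556
  log(eta) = -2.87 + 11.556 = 8.686

8.686


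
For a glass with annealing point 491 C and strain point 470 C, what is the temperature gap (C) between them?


Gap = T_anneal - T_strain:
  gap = 491 - 470 = 21 C

21 C


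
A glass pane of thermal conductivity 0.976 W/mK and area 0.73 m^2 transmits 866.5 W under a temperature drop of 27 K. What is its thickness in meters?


Fourier's law: t = k * A * dT / Q
  t = 0.976 * 0.73 * 27 / 866.5
  t = 19.23696 / 866.5 = 0.0222 m

0.0222 m


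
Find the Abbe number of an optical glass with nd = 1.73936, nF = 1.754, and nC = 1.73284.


Abbe number formula: Vd = (nd - 1) / (nF - nC)
  nd - 1 = 1.73936 - 1 = 0.73936
  nF - nC = 1.754 - 1.73284 = 0.02116
  Vd = 0.73936 / 0.02116 = 34.94

34.94


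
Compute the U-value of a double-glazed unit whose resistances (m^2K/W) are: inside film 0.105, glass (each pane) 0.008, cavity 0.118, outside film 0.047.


Total thermal resistance (series):
  R_total = R_in + R_glass + R_air + R_glass + R_out
  R_total = 0.105 + 0.008 + 0.118 + 0.008 + 0.047 = 0.286 m^2K/W
U-value = 1 / R_total = 1 / 0.286 = 3.497 W/m^2K

3.497 W/m^2K


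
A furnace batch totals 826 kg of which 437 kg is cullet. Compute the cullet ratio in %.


Cullet ratio = (cullet mass / total batch mass) * 100
  Ratio = 437 / 826 * 100 = 52.91%

52.91%


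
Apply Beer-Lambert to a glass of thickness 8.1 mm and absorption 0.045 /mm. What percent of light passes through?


Beer-Lambert law: T = exp(-alpha * thickness)
  exponent = -0.045 * 8.1 = -0.3645
  T = exp(-0.3645) = 0.6945
  Percentage = 0.6945 * 100 = 69.45%

69.45%


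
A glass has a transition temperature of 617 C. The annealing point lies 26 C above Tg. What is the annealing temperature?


The annealing temperature is Tg plus the offset:
  T_anneal = 617 + 26 = 643 C

643 C


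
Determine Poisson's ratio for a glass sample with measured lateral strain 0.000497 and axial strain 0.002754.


Poisson's ratio: nu = lateral strain / axial strain
  nu = 0.000497 / 0.002754 = 0.1805

0.1805


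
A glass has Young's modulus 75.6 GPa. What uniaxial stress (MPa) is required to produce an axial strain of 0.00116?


Rearrange E = sigma / epsilon:
  sigma = E * epsilon
  E (MPa) = 75.6 * 1000 = 75600
  sigma = 75600 * 0.00116 = 87.7 MPa

87.7 MPa


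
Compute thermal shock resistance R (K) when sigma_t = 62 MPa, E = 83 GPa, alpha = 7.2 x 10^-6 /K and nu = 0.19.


Thermal shock resistance: R = sigma * (1 - nu) / (E * alpha)
  Numerator = 62 * (1 - 0.19) = 50.22
  Denominator = 83 * 1000 * (7.2 x 10^-6) = 0.5976
  R = 50.22 / 0.5976 = 84.0 K

84.0 K


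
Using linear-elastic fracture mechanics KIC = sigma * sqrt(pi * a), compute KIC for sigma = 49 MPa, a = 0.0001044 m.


Fracture toughness: KIC = sigma * sqrt(pi * a)
  pi * a = pi * 0.0001044 = 0.000327982
  sqrt(pi * a) = 0.01811
  KIC = 49 * 0.01811 = 0.887 MPa*sqrt(m)

0.887 MPa*sqrt(m)


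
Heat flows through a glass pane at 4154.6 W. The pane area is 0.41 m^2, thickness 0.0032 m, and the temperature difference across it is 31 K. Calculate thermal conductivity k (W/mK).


Fourier's law rearranged: k = Q * t / (A * dT)
  Numerator = 4154.6 * 0.0032 = 13.29472
  Denominator = 0.41 * 31 = 12.71
  k = 13.29472 / 12.71 = 1.046 W/mK

1.046 W/mK


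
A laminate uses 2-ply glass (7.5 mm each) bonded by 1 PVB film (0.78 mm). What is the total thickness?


Total thickness = glass contribution + PVB contribution
  Glass: 2 * 7.5 = 15.0 mm
  PVB: 1 * 0.78 = 0.78 mm
  Total = 15.0 + 0.78 = 15.78 mm

15.78 mm


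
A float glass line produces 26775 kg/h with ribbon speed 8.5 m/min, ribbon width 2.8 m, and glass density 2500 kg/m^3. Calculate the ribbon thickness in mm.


Ribbon cross-section from mass balance:
  Volume rate = throughput / density = 26775 / 2500 = 10.71 m^3/h
  thickness = volume rate / (speed * 60 * width), i.e.
  thickness = throughput / (60 * speed * width * density) * 1000
  thickness = 26775 / (60 * 8.5 * 2.8 * 2500) * 1000 = 7.5 mm

7.5 mm


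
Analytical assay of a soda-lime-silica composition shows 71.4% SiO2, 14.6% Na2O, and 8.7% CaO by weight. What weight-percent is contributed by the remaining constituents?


Sum the three major oxides:
  SiO2 + Na2O + CaO = 71.4 + 14.6 + 8.7 = 94.7%
Subtract from 100%:
  Others = 100 - 94.7 = 5.3%

5.3%


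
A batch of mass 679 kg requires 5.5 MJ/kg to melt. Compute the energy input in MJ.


Total energy = mass * specific energy
  E = 679 * 5.5 = 3734.5 MJ

3734.5 MJ


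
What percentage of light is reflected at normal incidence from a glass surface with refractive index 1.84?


Fresnel reflectance at normal incidence:
  R = ((n - 1)/(n + 1))^2
  (n - 1)/(n + 1) = (1.84 - 1)/(1.84 + 1) = 0.295775
  R = 0.295775^2 = 0.0874829
  R(%) = 0.0874829 * 100 = 8.748%

8.748%


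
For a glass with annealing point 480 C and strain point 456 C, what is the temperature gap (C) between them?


Gap = T_anneal - T_strain:
  gap = 480 - 456 = 24 C

24 C


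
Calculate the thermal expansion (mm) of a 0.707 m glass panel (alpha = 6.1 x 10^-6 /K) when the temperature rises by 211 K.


Thermal expansion formula: dL = alpha * L0 * dT
  dL = (6.1 x 10^-6) * 0.707 * 211 = 0.00090998 m
Convert to mm: 0.00090998 * 1000 = 0.91 mm

0.91 mm
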